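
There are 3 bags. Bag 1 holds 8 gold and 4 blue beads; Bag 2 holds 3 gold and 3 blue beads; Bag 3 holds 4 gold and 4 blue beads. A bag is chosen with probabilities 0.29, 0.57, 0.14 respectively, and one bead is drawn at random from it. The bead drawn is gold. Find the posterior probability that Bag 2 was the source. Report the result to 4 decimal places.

Posterior probability ≈ 0.5198

Tabulate prior·likelihood by source: [1] prior 0.29, lik 0.6667, product 0.1933; [2] prior 0.57, lik 0.5, product 0.2850; [3] prior 0.14, lik 0.5, product 0.07000.
Normalizing constant = 0.54833; the posterior for Bag 2 is its product over the sum, 0.2850/0.54833 = 0.5198.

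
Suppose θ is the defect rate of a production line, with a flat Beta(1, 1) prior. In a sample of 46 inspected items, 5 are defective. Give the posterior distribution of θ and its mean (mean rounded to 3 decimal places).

The binomial likelihood is conjugate to the Beta prior: with 5 successes and 41 failures, the posterior is Beta(1+5, 1+41) = Beta(6, 42).
Posterior mean = α/(α+β) = 6/48 = 0.125.

Posterior: Beta(6, 42); mean ≈ 0.125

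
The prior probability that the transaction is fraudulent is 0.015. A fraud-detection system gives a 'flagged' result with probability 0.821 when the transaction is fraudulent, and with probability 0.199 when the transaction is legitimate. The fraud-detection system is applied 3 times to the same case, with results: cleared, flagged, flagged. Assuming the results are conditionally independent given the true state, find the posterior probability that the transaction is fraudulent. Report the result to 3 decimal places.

Posterior P(H) ≈ 0.055

With H the event that the transaction is fraudulent, the joint likelihood of the observed sequence is P(data|H) = 0.179·0.821·0.821 = 0.12065 and P(data|¬H) = 0.801·0.199·0.199 = 0.031720.
Bayes: P(H|data) = 0.015·0.12065 / (0.015·0.12065 + 0.985·0.031720) = 0.0018098/0.033054 = 0.0548.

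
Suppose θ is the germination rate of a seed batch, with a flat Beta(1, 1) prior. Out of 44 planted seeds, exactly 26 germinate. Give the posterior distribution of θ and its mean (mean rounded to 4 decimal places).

Posterior: Beta(27, 19); mean ≈ 0.5870

Observing 26 successes and 18 failures updates Beta(1, 1) by adding the success and failure counts to the two shape parameters: α = 1+26 = 27, β = 1+18 = 19.
E[θ | data] = 27/(27+19) = 0.5870.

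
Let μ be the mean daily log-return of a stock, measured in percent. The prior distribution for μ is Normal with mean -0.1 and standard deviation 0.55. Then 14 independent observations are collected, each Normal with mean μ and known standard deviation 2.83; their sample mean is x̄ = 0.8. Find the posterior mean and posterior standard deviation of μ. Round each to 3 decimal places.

Posterior mean ≈ 0.211; posterior SD ≈ 0.445

Prior precision 1/τ₀² = 1/0.55² = 3.30579; data precision n/σ² = 14/2.83² = 1.74806.
Posterior precision = 3.30579 + 1.74806 = 5.05384, giving posterior SD = 1/√5.05384 = 0.445.
Posterior mean = (3.30579·-0.1 + 1.74806·0.8) / 5.05384 = 0.211.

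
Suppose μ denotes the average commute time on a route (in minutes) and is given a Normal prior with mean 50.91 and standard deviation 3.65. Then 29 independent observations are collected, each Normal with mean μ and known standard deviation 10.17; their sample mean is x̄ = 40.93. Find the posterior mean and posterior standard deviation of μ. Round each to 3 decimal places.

With known σ, the Normal prior is conjugate. Weight on the data is w = (n/σ²)/(n/σ² + 1/τ₀²) = 0.280386/(0.280386+0.0750610) = 0.78883.
Posterior mean = w·x̄ + (1−w)·μ₀ = 0.78883·40.93 + 0.21117·50.91 = 43.038. Posterior variance = 1/(0.280386+0.0750610) = 2.81336, so SD = 1.677.

Posterior mean ≈ 43.038; posterior SD ≈ 1.677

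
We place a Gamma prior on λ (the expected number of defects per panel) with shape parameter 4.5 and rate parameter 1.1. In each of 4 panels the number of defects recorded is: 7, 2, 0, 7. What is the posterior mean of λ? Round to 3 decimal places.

Posterior mean ≈ 4.020

Total count ∑xᵢ = 16 over n = 4 panels.
Gamma is conjugate to the Poisson likelihood: posterior is Gamma(shape = 4.5+16 = 20.5, rate = 1.1+4 = 5.1).
Posterior mean = shape/rate = 20.5/5.1 = 4.020.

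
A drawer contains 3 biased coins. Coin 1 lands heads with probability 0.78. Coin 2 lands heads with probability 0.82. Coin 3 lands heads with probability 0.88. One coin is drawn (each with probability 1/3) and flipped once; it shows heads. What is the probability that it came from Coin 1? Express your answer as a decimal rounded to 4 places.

P(heads|C1) = 0.78; P(heads|C2) = 0.82; P(heads|C3) = 0.88.
Prior × likelihood for each source: 0.333333·0.78=0.2600, 0.333333·0.82=0.2733, 0.333333·0.88=0.2933. Summing gives P(heads) = 0.82667.
P(Coin 1 | heads) = 0.2600 / 0.82667 = 0.3145.

Posterior probability ≈ 0.3145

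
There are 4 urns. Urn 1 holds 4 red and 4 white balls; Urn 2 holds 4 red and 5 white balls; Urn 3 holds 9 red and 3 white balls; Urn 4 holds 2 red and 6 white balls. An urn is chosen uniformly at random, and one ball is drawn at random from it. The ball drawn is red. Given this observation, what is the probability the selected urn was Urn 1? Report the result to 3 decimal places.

P(red|Urn 1) = 0.5; P(red|Urn 2) = 0.4444; P(red|Urn 3) = 0.75; P(red|Urn 4) = 0.25.
Prior × likelihood for each source: 0.25·0.5=0.1250, 0.25·0.4444=0.1111, 0.25·0.75=0.1875, 0.25·0.25=0.06250. Summing gives P(red) = 0.48611.
P(Urn 1 | red) = 0.1250 / 0.48611 = 0.257.

Posterior probability ≈ 0.257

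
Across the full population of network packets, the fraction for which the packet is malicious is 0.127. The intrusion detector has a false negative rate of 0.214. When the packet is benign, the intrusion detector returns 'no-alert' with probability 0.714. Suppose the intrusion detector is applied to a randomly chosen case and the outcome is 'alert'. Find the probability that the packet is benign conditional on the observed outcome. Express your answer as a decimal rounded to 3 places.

P(¬H | E) ≈ 0.714

Write H for 'the packet is malicious'. Prior odds H:¬H = 0.127/0.873 = 0.14548. For the 'alert' outcome, the likelihood ratio is 0.786/0.286 = 2.7483.
Posterior odds = 0.14548 × 2.7483 = 0.39980, so P(H|E) = 0.39980/(1+0.39980) = 0.286. Then P(¬H|E) = 1 − 0.286 = 0.714.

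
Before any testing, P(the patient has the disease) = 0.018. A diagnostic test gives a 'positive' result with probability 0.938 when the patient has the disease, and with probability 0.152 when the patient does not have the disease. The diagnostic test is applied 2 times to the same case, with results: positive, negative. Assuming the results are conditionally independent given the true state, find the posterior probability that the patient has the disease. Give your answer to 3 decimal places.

With H the event that the patient has the disease, the joint likelihood of the observed sequence is P(data|H) = 0.938·0.062 = 0.058156 and P(data|¬H) = 0.152·0.848 = 0.12890.
Bayes: P(H|data) = 0.018·0.058156 / (0.018·0.058156 + 0.982·0.12890) = 0.0010468/0.12762 = 0.0082.

Posterior P(H) ≈ 0.008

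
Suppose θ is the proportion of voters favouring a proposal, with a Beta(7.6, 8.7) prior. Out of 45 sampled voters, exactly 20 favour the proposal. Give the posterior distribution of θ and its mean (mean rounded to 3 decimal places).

The binomial likelihood is conjugate to the Beta prior: with 20 successes and 25 failures, the posterior is Beta(7.6+20, 8.7+25) = Beta(27.6, 33.7).
E[θ | data] = 27.6/(27.6+33.7) = 0.450.

Posterior: Beta(27.6, 33.7); mean ≈ 0.450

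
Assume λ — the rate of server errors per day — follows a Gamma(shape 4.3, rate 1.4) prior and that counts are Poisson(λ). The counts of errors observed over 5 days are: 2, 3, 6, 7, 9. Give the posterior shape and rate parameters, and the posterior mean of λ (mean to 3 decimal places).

Posterior: Gamma(shape=31.3, rate=6.4); mean ≈ 4.891

The Poisson likelihood adds the total count to the shape and the number of exposure periods to the rate. Here ∑xᵢ = 27 and n = 5, so shape 4.3→31.3 and rate 1.4→6.4.
Posterior mean = shape/rate = 31.3/6.4 = 4.891.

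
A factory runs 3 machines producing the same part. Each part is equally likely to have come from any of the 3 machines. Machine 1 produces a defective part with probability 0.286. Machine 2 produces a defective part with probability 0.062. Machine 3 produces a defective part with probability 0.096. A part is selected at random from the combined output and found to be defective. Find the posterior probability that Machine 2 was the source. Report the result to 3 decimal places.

Posterior probability ≈ 0.140

Tabulate prior·likelihood by source: [1] prior 0.333333, lik 0.286, product 0.09533; [2] prior 0.333333, lik 0.062, product 0.02067; [3] prior 0.333333, lik 0.096, product 0.03200.
Normalizing constant = 0.14800; the posterior for Machine 2 is its product over the sum, 0.02067/0.14800 = 0.140.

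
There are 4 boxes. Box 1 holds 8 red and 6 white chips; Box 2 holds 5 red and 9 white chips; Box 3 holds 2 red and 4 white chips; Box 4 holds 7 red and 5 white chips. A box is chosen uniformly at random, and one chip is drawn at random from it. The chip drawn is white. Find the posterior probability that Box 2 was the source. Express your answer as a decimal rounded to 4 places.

Posterior probability ≈ 0.2983

P(white|Box 1) = 0.4286; P(white|Box 2) = 0.6429; P(white|Box 3) = 0.6667; P(white|Box 4) = 0.4167.
Prior × likelihood for each source: 0.25·0.4286=0.1071, 0.25·0.6429=0.1607, 0.25·0.6667=0.1667, 0.25·0.4167=0.1042. Summing gives P(white) = 0.53869.
P(Box 2 | white) = 0.1607 / 0.53869 = 0.2983.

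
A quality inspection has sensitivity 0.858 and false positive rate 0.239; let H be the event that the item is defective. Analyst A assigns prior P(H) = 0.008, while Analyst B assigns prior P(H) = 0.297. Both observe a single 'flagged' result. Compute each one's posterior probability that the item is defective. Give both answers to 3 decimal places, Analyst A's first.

Analyst A: 0.028; Analyst B: 0.603

The likelihood ratio for a 'flagged' result is 0.858/0.239 = 3.5900.
Analyst A: prior odds 0.008/0.992 = 0.0080645; posterior odds 0.028951; posterior probability 0.028.
Analyst B: prior odds 0.297/0.703 = 0.42248; posterior odds 1.5167; posterior probability 0.603.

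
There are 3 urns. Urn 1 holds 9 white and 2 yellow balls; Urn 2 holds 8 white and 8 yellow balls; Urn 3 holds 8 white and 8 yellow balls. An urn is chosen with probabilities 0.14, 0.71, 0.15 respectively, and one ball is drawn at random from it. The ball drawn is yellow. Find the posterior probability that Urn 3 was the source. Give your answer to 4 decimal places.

P(yellow|Urn 1) = 0.1818; P(yellow|Urn 2) = 0.5; P(yellow|Urn 3) = 0.5.
Prior × likelihood for each source: 0.14·0.1818=0.02545, 0.71·0.5=0.3550, 0.15·0.5=0.07500. Summing gives P(yellow) = 0.45545.
P(Urn 3 | yellow) = 0.07500 / 0.45545 = 0.1647.

Posterior probability ≈ 0.1647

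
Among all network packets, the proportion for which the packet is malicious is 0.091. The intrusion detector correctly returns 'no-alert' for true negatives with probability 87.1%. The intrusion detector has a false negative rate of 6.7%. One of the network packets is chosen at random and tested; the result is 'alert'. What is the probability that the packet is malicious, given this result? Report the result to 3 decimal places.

Write H for 'the packet is malicious'. Prior odds H:¬H = 0.091/0.909 = 0.10011. For the 'alert' outcome, the likelihood ratio is 0.933/0.129 = 7.2326.
Posterior odds = 0.10011 × 7.2326 = 0.72405, so P(H|E) = 0.72405/(1+0.72405) = 0.420.

P(H | E) ≈ 0.420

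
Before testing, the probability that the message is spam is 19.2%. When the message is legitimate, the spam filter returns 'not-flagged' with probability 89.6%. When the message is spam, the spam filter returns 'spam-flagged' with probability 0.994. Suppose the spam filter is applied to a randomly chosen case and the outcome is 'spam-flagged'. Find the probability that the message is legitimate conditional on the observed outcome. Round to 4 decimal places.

Let H be the event that the message is spam. P(H) = 0.192, so P(¬H) = 0.808. With E the 'spam-flagged' result, P(E|H) = 0.994 and P(E|¬H) = 0.104.
P(E) = 0.994·0.192 + 0.104·0.808 = 0.19085 + 0.084032 = 0.27488.
By Bayes' theorem, P(H|E) = 0.19085 / 0.27488 = 0.6943. Hence P(¬H|E) = 1 − 0.6943 = 0.3057.

P(¬H | E) ≈ 0.3057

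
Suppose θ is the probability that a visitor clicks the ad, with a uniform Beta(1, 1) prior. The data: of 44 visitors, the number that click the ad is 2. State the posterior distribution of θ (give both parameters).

Observing 2 successes and 42 failures updates Beta(1, 1) by adding the success and failure counts to the two shape parameters: α = 1+2 = 3, β = 1+42 = 43.

Posterior: Beta(3, 43)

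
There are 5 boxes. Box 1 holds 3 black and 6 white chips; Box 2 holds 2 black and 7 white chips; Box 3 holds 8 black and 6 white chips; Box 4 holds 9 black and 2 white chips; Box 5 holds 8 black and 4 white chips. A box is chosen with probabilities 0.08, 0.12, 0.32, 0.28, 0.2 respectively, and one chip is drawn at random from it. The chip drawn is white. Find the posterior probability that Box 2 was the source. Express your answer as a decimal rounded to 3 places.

Posterior probability ≈ 0.233

P(white|Box 1) = 0.6667; P(white|Box 2) = 0.7778; P(white|Box 3) = 0.4286; P(white|Box 4) = 0.1818; P(white|Box 5) = 0.3333.
Prior × likelihood for each source: 0.08·0.6667=0.05333, 0.12·0.7778=0.09333, 0.32·0.4286=0.1371, 0.28·0.1818=0.05091, 0.2·0.3333=0.06667. Summing gives P(white) = 0.40139.
P(Box 2 | white) = 0.09333 / 0.40139 = 0.233.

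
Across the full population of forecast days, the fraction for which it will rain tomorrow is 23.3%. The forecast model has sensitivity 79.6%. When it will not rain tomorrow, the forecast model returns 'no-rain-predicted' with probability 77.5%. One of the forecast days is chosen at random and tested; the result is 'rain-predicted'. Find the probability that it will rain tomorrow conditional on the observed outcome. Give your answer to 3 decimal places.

Let H be the event that it will rain tomorrow. P(H) = 0.233, so P(¬H) = 0.767. With E the 'rain-predicted' result, P(E|H) = 0.796 and P(E|¬H) = 0.225.
P(E) = 0.796·0.233 + 0.225·0.767 = 0.18547 + 0.17258 = 0.35804.
By Bayes' theorem, P(H|E) = 0.18547 / 0.35804 = 0.518.

P(H | E) ≈ 0.518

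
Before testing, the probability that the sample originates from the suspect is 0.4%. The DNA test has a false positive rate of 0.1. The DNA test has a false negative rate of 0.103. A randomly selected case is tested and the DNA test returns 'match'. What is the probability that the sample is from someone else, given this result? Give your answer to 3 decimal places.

Write H for 'the sample originates from the suspect'. Prior odds H:¬H = 0.004/0.996 = 0.0040161. For the 'match' outcome, the likelihood ratio is 0.897/0.1 = 8.9700.
Posterior odds = 0.0040161 × 8.9700 = 0.036024, so P(H|E) = 0.036024/(1+0.036024) = 0.035. Then P(¬H|E) = 1 − 0.035 = 0.965.

P(¬H | E) ≈ 0.965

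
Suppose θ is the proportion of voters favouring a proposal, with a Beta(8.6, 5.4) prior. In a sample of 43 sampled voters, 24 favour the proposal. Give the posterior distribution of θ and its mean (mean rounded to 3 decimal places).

Observing 24 successes and 19 failures updates Beta(8.6, 5.4) by adding the success and failure counts to the two shape parameters: α = 8.6+24 = 32.6, β = 5.4+19 = 24.4.
Posterior mean = α/(α+β) = 32.6/57 = 0.572.

Posterior: Beta(32.6, 24.4); mean ≈ 0.572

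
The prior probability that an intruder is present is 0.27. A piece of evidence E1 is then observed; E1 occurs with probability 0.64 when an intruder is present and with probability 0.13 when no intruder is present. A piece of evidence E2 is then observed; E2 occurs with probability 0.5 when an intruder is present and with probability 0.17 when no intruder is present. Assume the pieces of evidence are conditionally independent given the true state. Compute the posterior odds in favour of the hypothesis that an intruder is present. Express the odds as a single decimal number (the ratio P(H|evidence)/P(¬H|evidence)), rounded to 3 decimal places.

Posterior odds ≈ 5.355

Prior odds = 0.27/(1−0.27) = 0.36986.
Likelihood ratio for E1 = 0.64/0.13 = 4.9231.
Likelihood ratio for E2 = 0.5/0.17 = 2.9412.
Posterior odds = prior odds × LR₁ × LR₂ = 5.3555.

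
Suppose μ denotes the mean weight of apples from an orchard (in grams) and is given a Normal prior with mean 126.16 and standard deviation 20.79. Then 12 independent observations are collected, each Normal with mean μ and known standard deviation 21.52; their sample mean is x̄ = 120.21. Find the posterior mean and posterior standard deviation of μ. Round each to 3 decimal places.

Posterior mean ≈ 120.698; posterior SD ≈ 5.952

Prior precision 1/τ₀² = 1/20.79² = 0.00231361; data precision n/σ² = 12/21.52² = 0.0259117.
Posterior precision = 0.00231361 + 0.0259117 = 0.0282254, giving posterior SD = 1/√0.0282254 = 5.952.
Posterior mean = (0.00231361·126.16 + 0.0259117·120.21) / 0.0282254 = 120.698.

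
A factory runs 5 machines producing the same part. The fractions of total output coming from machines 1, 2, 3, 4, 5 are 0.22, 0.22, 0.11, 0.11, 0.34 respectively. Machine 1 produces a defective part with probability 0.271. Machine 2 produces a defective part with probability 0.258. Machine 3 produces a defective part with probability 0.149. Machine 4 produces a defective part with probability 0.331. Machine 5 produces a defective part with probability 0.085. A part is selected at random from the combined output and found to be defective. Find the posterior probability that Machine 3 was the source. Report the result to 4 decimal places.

Posterior probability ≈ 0.0827

P(defective|M1) = 0.271; P(defective|M2) = 0.258; P(defective|M3) = 0.149; P(defective|M4) = 0.331; P(defective|M5) = 0.085.
Prior × likelihood for each source: 0.22·0.271=0.05962, 0.22·0.258=0.05676, 0.11·0.149=0.01639, 0.11·0.331=0.03641, 0.34·0.085=0.02890. Summing gives P(defective) = 0.19808.
P(Machine 3 | defective) = 0.01639 / 0.19808 = 0.0827.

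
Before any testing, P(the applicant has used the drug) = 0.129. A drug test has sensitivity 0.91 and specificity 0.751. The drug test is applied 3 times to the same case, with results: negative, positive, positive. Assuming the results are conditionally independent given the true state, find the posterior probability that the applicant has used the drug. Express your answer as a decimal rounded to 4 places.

With H the event that the applicant has used the drug, the joint likelihood of the observed sequence is P(data|H) = 0.09·0.91·0.91 = 0.074529 and P(data|¬H) = 0.751·0.249·0.249 = 0.046563.
Bayes: P(H|data) = 0.129·0.074529 / (0.129·0.074529 + 0.871·0.046563) = 0.0096142/0.050170 = 0.1916.

Posterior P(H) ≈ 0.1916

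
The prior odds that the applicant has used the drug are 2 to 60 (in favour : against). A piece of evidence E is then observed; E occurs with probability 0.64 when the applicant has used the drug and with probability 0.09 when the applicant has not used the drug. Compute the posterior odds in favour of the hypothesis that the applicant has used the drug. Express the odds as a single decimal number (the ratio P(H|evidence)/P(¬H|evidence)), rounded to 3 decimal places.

Posterior odds ≈ 0.237

Prior odds = 2/60 = 0.033333.
Likelihood ratio for E = 0.64/0.09 = 7.1111.
Posterior odds = prior odds × LR = 0.23704.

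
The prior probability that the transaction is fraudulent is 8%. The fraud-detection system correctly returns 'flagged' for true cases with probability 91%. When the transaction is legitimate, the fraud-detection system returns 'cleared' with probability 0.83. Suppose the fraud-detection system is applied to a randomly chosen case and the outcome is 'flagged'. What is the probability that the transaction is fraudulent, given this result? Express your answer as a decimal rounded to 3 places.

Let H be the event that the transaction is fraudulent. P(H) = 0.08, so P(¬H) = 0.92. With E the 'flagged' result, P(E|H) = 0.91 and P(E|¬H) = 0.17.
P(E) = 0.91·0.08 + 0.17·0.92 = 0.072800 + 0.15640 = 0.22920.
By Bayes' theorem, P(H|E) = 0.072800 / 0.22920 = 0.318.

P(H | E) ≈ 0.318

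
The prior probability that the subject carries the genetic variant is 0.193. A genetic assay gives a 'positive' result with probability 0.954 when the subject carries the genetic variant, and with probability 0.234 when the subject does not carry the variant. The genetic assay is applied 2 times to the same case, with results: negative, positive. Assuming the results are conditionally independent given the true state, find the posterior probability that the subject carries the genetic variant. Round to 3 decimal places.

Posterior P(H) ≈ 0.055

With H the event that the subject carries the genetic variant, the joint likelihood of the observed sequence is P(data|H) = 0.046·0.954 = 0.043884 and P(data|¬H) = 0.766·0.234 = 0.17924.
Bayes: P(H|data) = 0.193·0.043884 / (0.193·0.043884 + 0.807·0.17924) = 0.0084696/0.15312 = 0.0553.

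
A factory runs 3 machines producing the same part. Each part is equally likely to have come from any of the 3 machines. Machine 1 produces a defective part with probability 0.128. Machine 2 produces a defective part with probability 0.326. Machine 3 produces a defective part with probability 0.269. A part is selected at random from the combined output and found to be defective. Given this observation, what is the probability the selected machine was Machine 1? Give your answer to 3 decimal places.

Posterior probability ≈ 0.177

P(defective|M1) = 0.128; P(defective|M2) = 0.326; P(defective|M3) = 0.269.
Prior × likelihood for each source: 0.333333·0.128=0.04267, 0.333333·0.326=0.1087, 0.333333·0.269=0.08967. Summing gives P(defective) = 0.24100.
P(Machine 1 | defective) = 0.04267 / 0.24100 = 0.177.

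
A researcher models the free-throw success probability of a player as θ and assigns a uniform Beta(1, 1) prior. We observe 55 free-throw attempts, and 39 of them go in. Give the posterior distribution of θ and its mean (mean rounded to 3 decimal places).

The binomial likelihood is conjugate to the Beta prior: with 39 successes and 16 failures, the posterior is Beta(1+39, 1+16) = Beta(40, 17).
E[θ | data] = 40/(40+17) = 0.702.

Posterior: Beta(40, 17); mean ≈ 0.702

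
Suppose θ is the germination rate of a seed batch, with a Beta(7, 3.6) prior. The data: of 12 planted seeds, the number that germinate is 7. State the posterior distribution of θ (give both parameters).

The binomial likelihood is conjugate to the Beta prior: with 7 successes and 5 failures, the posterior is Beta(7+7, 3.6+5) = Beta(14, 8.6).

Posterior: Beta(14, 8.6)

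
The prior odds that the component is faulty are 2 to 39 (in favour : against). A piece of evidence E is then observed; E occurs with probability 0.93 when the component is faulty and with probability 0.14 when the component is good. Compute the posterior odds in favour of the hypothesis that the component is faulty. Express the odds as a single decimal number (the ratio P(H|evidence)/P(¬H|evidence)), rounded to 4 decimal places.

Posterior odds ≈ 0.3407

Prior odds = 2/39 = 0.051282.
Likelihood ratio for E = 0.93/0.14 = 6.6429.
Posterior odds = prior odds × LR = 0.34066.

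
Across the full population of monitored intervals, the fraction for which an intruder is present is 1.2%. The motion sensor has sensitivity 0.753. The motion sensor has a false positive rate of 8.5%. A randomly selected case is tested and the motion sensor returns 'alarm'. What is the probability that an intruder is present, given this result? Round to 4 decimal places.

Let H be the event that an intruder is present. P(H) = 0.012, so P(¬H) = 0.988. With E the 'alarm' result, P(E|H) = 0.753 and P(E|¬H) = 0.085.
P(E) = 0.753·0.012 + 0.085·0.988 = 0.0090360 + 0.083980 = 0.093016.
By Bayes' theorem, P(H|E) = 0.0090360 / 0.093016 = 0.0971.

P(H | E) ≈ 0.0971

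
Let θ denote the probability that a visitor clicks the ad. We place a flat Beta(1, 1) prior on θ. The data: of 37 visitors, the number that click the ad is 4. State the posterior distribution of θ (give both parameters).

Posterior: Beta(5, 34)

The binomial likelihood is conjugate to the Beta prior: with 4 successes and 33 failures, the posterior is Beta(1+4, 1+33) = Beta(5, 34).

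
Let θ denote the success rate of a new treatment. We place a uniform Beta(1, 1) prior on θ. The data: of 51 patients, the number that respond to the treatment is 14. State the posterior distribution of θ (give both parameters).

The binomial likelihood is conjugate to the Beta prior: with 14 successes and 37 failures, the posterior is Beta(1+14, 1+37) = Beta(15, 38).

Posterior: Beta(15, 38)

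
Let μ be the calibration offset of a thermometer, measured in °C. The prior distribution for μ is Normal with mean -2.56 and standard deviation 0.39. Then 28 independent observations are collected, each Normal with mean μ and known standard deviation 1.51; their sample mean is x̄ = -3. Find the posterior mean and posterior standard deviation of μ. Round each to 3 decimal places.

Prior precision 1/τ₀² = 1/0.39² = 6.57462; data precision n/σ² = 28/1.51² = 12.2802.
Posterior precision = 6.57462 + 12.2802 = 18.8548, giving posterior SD = 1/√18.8548 = 0.230.
Posterior mean = (6.57462·-2.56 + 12.2802·-3) / 18.8548 = -2.847.

Posterior mean ≈ -2.847; posterior SD ≈ 0.230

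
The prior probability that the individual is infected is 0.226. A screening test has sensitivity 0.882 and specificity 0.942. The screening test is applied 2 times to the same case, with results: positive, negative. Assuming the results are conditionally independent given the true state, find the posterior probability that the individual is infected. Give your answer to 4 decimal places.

Posterior P(H) ≈ 0.3574

Let H be the event that the individual is infected; start with P(H) = 0.226. P('positive'|H) = 0.882, P('positive'|¬H) = 0.058.
Update on result 1 ('positive'): P(H) ← 0.882·0.2260 / (0.882·0.2260 + 0.058·0.7740) = 0.19933/0.24422 = 0.8162.
Update on result 2 ('negative'): P(H) ← 0.118·0.8162 / (0.118·0.8162 + 0.942·0.1838) = 0.096310/0.26946 = 0.3574.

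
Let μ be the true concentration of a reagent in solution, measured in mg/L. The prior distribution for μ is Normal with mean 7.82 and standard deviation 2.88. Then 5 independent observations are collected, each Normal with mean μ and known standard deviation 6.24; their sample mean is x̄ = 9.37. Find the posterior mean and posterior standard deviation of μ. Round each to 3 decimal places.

With known σ, the Normal prior is conjugate. Weight on the data is w = (n/σ²)/(n/σ² + 1/τ₀²) = 0.128411/(0.128411+0.120563) = 0.51576.
Posterior mean = w·x̄ + (1−w)·μ₀ = 0.51576·9.37 + 0.48424·7.82 = 8.619. Posterior variance = 1/(0.128411+0.120563) = 4.01649, so SD = 2.004.

Posterior mean ≈ 8.619; posterior SD ≈ 2.004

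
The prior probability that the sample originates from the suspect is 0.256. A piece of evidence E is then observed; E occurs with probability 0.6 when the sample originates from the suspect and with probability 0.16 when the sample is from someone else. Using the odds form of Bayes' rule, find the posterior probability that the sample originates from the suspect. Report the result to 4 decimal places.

Posterior probability ≈ 0.5634

Prior odds = 0.256/(1−0.256) = 0.34409.
Likelihood ratio for E = 0.6/0.16 = 3.7500.
Posterior odds = prior odds × LR = 1.2903.
Posterior probability = odds/(1+odds) = 1.2903/2.2903 = 0.5634.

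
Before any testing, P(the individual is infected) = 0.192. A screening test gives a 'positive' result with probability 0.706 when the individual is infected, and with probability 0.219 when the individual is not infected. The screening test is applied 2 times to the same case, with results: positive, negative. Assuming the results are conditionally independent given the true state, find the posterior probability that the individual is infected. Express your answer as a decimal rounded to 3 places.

With H the event that the individual is infected, the joint likelihood of the observed sequence is P(data|H) = 0.706·0.294 = 0.20756 and P(data|¬H) = 0.219·0.781 = 0.17104.
Bayes: P(H|data) = 0.192·0.20756 / (0.192·0.20756 + 0.808·0.17104) = 0.039852/0.17805 = 0.2238.

Posterior P(H) ≈ 0.224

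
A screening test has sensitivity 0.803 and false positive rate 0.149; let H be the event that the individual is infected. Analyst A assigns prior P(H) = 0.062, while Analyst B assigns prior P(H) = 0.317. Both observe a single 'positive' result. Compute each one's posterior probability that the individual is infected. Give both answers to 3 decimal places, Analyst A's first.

Analyst A: 0.263; Analyst B: 0.714

The likelihood ratio for a 'positive' result is 0.803/0.149 = 5.3893.
Analyst A: prior odds 0.062/0.938 = 0.066098; posterior odds 0.35622; posterior probability 0.263.
Analyst B: prior odds 0.317/0.683 = 0.46413; posterior odds 2.5013; posterior probability 0.714.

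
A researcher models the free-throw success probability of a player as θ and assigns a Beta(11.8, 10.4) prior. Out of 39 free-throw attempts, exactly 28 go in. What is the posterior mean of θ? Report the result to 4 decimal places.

The binomial likelihood is conjugate to the Beta prior: with 28 successes and 11 failures, the posterior is Beta(11.8+28, 10.4+11) = Beta(39.8, 21.4).
E[θ | data] = 39.8/(39.8+21.4) = 0.6503.

Posterior mean ≈ 0.6503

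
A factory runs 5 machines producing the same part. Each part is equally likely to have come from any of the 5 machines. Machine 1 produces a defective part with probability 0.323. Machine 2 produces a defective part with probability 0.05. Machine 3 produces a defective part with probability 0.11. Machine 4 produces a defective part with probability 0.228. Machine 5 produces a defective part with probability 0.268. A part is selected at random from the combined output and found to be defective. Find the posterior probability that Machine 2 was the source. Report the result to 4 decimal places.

Posterior probability ≈ 0.0511

P(defective|M1) = 0.323; P(defective|M2) = 0.05; P(defective|M3) = 0.11; P(defective|M4) = 0.228; P(defective|M5) = 0.268.
Prior × likelihood for each source: 0.2·0.323=0.06460, 0.2·0.05=0.01000, 0.2·0.11=0.02200, 0.2·0.228=0.04560, 0.2·0.268=0.05360. Summing gives P(defective) = 0.19580.
P(Machine 2 | defective) = 0.01000 / 0.19580 = 0.0511.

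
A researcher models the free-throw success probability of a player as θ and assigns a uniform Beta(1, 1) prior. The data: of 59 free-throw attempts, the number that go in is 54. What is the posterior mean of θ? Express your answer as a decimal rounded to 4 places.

Posterior mean ≈ 0.9016

The binomial likelihood is conjugate to the Beta prior: with 54 successes and 5 failures, the posterior is Beta(1+54, 1+5) = Beta(55, 6).
Posterior mean = α/(α+β) = 55/61 = 0.9016.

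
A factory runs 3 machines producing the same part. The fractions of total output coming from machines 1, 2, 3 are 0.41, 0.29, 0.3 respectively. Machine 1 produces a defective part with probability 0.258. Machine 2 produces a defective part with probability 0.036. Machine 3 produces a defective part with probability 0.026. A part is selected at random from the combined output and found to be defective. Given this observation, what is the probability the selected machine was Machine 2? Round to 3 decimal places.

Tabulate prior·likelihood by source: [1] prior 0.41, lik 0.258, product 0.1058; [2] prior 0.29, lik 0.036, product 0.01044; [3] prior 0.3, lik 0.026, product 0.007800.
Normalizing constant = 0.12402; the posterior for Machine 2 is its product over the sum, 0.01044/0.12402 = 0.084.

Posterior probability ≈ 0.084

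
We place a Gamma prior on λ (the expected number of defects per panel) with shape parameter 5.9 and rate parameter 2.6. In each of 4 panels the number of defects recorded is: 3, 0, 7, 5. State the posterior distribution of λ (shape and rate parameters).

Total count ∑xᵢ = 15 over n = 4 panels.
Gamma is conjugate to the Poisson likelihood: posterior is Gamma(shape = 5.9+15 = 20.9, rate = 2.6+4 = 6.6).

Posterior: Gamma(shape=20.9, rate=6.6)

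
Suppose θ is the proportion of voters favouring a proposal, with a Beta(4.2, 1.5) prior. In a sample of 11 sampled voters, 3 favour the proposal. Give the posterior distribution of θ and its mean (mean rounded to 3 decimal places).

The binomial likelihood is conjugate to the Beta prior: with 3 successes and 8 failures, the posterior is Beta(4.2+3, 1.5+8) = Beta(7.2, 9.5).
E[θ | data] = 7.2/(7.2+9.5) = 0.431.

Posterior: Beta(7.2, 9.5); mean ≈ 0.431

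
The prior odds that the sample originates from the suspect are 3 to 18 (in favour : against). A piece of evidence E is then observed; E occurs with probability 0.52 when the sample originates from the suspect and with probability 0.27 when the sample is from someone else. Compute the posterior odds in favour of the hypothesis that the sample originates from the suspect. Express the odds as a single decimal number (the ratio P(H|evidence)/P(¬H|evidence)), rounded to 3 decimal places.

Posterior odds ≈ 0.321

Prior odds = 3/18 = 0.16667.
Likelihood ratio for E = 0.52/0.27 = 1.9259.
Posterior odds = prior odds × LR = 0.32099.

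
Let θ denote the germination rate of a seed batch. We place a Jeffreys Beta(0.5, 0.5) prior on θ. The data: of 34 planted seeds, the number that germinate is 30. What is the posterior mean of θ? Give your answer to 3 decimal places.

Observing 30 successes and 4 failures updates Beta(0.5, 0.5) by adding the success and failure counts to the two shape parameters: α = 0.5+30 = 30.5, β = 0.5+4 = 4.5.
Posterior mean = α/(α+β) = 30.5/35 = 0.871.

Posterior mean ≈ 0.871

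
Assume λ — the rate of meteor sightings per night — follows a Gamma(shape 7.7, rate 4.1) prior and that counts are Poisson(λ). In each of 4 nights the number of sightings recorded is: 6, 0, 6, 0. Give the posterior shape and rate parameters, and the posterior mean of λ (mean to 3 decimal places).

Posterior: Gamma(shape=19.7, rate=8.1); mean ≈ 2.432

Total count ∑xᵢ = 12 over n = 4 nights.
Gamma is conjugate to the Poisson likelihood: posterior is Gamma(shape = 7.7+12 = 19.7, rate = 4.1+4 = 8.1).
E[λ | data] = 19.7/8.1 = 2.432.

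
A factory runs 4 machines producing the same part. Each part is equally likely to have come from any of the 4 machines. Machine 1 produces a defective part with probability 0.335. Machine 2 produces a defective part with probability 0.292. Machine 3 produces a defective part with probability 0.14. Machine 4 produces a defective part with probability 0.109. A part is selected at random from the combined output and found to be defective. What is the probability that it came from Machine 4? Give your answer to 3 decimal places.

Posterior probability ≈ 0.124

P(defective|M1) = 0.335; P(defective|M2) = 0.292; P(defective|M3) = 0.14; P(defective|M4) = 0.109.
Prior × likelihood for each source: 0.25·0.335=0.08375, 0.25·0.292=0.07300, 0.25·0.14=0.03500, 0.25·0.109=0.02725. Summing gives P(defective) = 0.21900.
P(Machine 4 | defective) = 0.02725 / 0.21900 = 0.124.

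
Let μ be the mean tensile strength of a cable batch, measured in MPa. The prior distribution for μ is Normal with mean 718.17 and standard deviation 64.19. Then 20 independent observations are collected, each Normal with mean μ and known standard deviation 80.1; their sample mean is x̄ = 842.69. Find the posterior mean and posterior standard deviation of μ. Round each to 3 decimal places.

Prior precision 1/τ₀² = 1/64.19² = 0.00024270; data precision n/σ² = 20/80.1² = 0.00311720.
Posterior precision = 0.00024270 + 0.00311720 = 0.00335990, giving posterior SD = 1/√0.00335990 = 17.252.
Posterior mean = (0.00024270·718.17 + 0.00311720·842.69) / 0.00335990 = 833.695.

Posterior mean ≈ 833.695; posterior SD ≈ 17.252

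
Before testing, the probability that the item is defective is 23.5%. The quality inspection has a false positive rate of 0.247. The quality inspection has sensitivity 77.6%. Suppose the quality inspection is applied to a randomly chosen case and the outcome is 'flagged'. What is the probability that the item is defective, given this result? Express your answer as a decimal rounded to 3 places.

Let H be the event that the item is defective. P(H) = 0.235, so P(¬H) = 0.765. With E the 'flagged' result, P(E|H) = 0.776 and P(E|¬H) = 0.247.
P(E) = 0.776·0.235 + 0.247·0.765 = 0.18236 + 0.18896 = 0.37132.
By Bayes' theorem, P(H|E) = 0.18236 / 0.37132 = 0.491.

P(H | E) ≈ 0.491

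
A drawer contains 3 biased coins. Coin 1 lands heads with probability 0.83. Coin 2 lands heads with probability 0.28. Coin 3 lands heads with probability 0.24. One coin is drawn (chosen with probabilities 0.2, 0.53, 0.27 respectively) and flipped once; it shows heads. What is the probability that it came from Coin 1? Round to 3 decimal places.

Posterior probability ≈ 0.438

Tabulate prior·likelihood by source: [1] prior 0.2, lik 0.83, product 0.1660; [2] prior 0.53, lik 0.28, product 0.1484; [3] prior 0.27, lik 0.24, product 0.06480.
Normalizing constant = 0.37920; the posterior for Coin 1 is its product over the sum, 0.1660/0.37920 = 0.438.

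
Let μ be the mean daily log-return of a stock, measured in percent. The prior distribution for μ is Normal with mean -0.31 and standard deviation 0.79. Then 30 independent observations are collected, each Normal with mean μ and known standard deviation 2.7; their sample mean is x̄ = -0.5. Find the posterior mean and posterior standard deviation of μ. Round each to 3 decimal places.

Prior precision 1/τ₀² = 1/0.79² = 1.60231; data precision n/σ² = 30/2.7² = 4.11523.
Posterior precision = 1.60231 + 4.11523 = 5.71753, giving posterior SD = 1/√5.71753 = 0.418.
Posterior mean = (1.60231·-0.31 + 4.11523·-0.5) / 5.71753 = -0.447.

Posterior mean ≈ -0.447; posterior SD ≈ 0.418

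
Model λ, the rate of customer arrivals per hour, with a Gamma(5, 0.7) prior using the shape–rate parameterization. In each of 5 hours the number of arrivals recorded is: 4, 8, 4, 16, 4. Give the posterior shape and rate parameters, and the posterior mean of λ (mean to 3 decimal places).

Posterior: Gamma(shape=41, rate=5.7); mean ≈ 7.193

The Poisson likelihood adds the total count to the shape and the number of exposure periods to the rate. Here ∑xᵢ = 36 and n = 5, so shape 5→41 and rate 0.7→5.7.
Posterior mean = shape/rate = 41/5.7 = 7.193.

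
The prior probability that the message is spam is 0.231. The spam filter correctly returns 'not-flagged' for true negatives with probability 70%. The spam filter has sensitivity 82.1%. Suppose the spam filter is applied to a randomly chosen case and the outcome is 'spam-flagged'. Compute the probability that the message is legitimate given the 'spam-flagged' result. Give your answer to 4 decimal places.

P(¬H | E) ≈ 0.5488

Let H be the event that the message is spam. P(H) = 0.231, so P(¬H) = 0.769. With E the 'spam-flagged' result, P(E|H) = 0.821 and P(E|¬H) = 0.3.
P(E) = 0.821·0.231 + 0.3·0.769 = 0.18965 + 0.23070 = 0.42035.
By Bayes' theorem, P(H|E) = 0.18965 / 0.42035 = 0.4512. Hence P(¬H|E) = 1 − 0.4512 = 0.5488.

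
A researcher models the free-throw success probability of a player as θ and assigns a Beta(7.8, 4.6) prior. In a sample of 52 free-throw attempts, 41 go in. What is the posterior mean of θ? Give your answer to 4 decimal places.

The binomial likelihood is conjugate to the Beta prior: with 41 successes and 11 failures, the posterior is Beta(7.8+41, 4.6+11) = Beta(48.8, 15.6).
E[θ | data] = 48.8/(48.8+15.6) = 0.7578.

Posterior mean ≈ 0.7578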